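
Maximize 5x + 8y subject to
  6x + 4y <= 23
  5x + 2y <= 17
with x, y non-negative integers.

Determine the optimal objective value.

40

(x,y)=(0,5): 6·0+4·5=20≤23, 5·0+2·5=10≤17, objective 40.
(x,y)=(1,4): 6·1+4·4=22≤23, 5·1+2·4=13≤17, objective 37.
No feasible integer point exceeds 40.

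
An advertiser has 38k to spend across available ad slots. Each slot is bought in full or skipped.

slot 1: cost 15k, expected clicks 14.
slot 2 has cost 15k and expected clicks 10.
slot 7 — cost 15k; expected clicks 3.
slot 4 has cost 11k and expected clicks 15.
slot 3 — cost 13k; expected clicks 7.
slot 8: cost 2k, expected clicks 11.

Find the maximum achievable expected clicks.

Treat it as a binary knapsack problem.
Take slot 1, slot 4, and slot 8: cost 15 + 11 + 2 = 28 ≤ 38, expected clicks 14 + 15 + 11 = 40.
No other feasible combination does better.

40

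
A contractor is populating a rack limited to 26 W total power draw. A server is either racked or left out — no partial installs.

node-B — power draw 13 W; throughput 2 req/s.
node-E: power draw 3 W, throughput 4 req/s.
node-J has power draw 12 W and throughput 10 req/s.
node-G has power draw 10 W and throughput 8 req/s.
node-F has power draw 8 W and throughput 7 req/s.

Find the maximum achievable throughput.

22

Allowing fractional choices, the relaxed optimum would be about 23.4, but servers are indivisible.
node-E + node-J + node-G: power draw 3 + 12 + 10 = 25 ≤ 26, throughput 4 + 10 + 8 = 22.
node-E + node-J + node-F: power draw 3 + 12 + 8 = 23 ≤ 26, throughput 4 + 10 + 7 = 21.
Best is node-E, node-J, and node-G with total throughput 22.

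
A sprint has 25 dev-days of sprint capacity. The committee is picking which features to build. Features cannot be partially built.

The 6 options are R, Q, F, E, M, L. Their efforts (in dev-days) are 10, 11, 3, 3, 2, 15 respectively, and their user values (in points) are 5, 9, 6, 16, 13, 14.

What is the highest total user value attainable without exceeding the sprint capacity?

Take F, E, M, and L: effort 3 + 3 + 2 + 15 = 23 ≤ 25, user value 6 + 16 + 13 + 14 = 49.
No other feasible combination does better.

49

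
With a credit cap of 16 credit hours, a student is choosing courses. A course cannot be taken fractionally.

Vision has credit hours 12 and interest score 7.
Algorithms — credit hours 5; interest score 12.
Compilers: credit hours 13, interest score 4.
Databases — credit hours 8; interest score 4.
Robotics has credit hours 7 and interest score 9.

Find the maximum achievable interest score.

21

Allowing fractional choices, the relaxed optimum would be about 23.3, but courses are indivisible.
Algorithms + Databases: credit hours 5 + 8 = 13 ≤ 16, interest score 12 + 4 = 16.
Databases + Robotics: credit hours 8 + 7 = 15 ≤ 16, interest score 4 + 9 = 13.
Algorithms + Robotics: credit hours 5 + 7 = 12 ≤ 16, interest score 12 + 9 = 21.
Best is Algorithms and Robotics with total interest score 21.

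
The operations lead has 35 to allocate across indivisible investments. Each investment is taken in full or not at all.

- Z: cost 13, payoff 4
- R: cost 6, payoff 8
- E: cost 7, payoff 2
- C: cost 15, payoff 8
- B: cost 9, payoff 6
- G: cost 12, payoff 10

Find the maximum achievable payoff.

26

Allowing fractional choices, the relaxed optimum would be about 28.3, but investments are indivisible.
R + C + G: cost 6 + 15 + 12 = 33 ≤ 35, payoff 8 + 8 + 10 = 26.
R + B + G: cost 6 + 9 + 12 = 27 ≤ 35, payoff 8 + 6 + 10 = 24.
R + E + B + G: cost 6 + 7 + 9 + 12 = 34 ≤ 35, payoff 8 + 2 + 6 + 10 = 26.
The maximum payoff is 26; one optimal choice is R, C, and G.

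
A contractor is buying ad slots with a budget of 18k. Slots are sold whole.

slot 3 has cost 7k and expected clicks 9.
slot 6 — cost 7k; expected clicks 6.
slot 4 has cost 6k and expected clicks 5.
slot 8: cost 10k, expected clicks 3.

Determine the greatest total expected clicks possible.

slot 3 + slot 6: cost 7 + 7 = 14 ≤ 18, expected clicks 9 + 6 = 15.
slot 3 + slot 4: cost 7 + 6 = 13 ≤ 18, expected clicks 9 + 5 = 14.
Best is slot 3 and slot 6 with total expected clicks 15.

15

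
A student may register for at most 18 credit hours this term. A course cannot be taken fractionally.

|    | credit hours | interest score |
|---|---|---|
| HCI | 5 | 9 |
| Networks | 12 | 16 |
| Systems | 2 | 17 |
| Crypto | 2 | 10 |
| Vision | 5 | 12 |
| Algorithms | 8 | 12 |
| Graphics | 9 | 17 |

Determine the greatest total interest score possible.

56

Systems + Crypto + Vision + Algorithms: credit hours 2 + 2 + 5 + 8 = 17 ≤ 18, interest score 17 + 10 + 12 + 12 = 51.
Systems + Crypto + Vision + Graphics: credit hours 2 + 2 + 5 + 9 = 18 ≤ 18, interest score 17 + 10 + 12 + 17 = 56.
HCI + Systems + Crypto + Graphics: credit hours 5 + 2 + 2 + 9 = 18 ≤ 18, interest score 9 + 17 + 10 + 17 = 53.
Best is Systems, Crypto, Vision, and Graphics with total interest score 56.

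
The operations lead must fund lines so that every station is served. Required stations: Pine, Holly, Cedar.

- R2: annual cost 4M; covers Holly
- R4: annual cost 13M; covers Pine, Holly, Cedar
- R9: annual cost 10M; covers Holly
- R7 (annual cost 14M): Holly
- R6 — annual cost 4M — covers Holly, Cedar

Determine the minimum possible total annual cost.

The greedy cost-per-new-station heuristic would pick R6 and R4 for 17, but a cheaper cover exists.
R4 alone covers Pine, Holly, Cedar — every station.
Total annual cost: 13.
No cover costs less than 13.

13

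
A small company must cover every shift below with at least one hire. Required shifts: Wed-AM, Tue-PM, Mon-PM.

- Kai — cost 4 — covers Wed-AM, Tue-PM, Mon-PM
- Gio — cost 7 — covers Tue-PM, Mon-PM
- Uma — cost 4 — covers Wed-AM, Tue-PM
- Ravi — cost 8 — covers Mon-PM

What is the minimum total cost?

This is an integer covering problem.
Kai alone covers Wed-AM, Tue-PM, Mon-PM — every shift.
Total cost: 4.
No cover costs less than 4.

4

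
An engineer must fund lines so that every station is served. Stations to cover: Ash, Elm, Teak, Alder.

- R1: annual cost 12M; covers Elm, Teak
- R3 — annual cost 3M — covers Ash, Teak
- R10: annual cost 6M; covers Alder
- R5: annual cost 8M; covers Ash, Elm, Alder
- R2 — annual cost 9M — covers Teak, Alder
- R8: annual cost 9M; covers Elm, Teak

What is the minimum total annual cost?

11

This is an integer covering problem.
Choose R3 and R5: together they cover Ash, Elm, Teak, Alder — every station.
Total annual cost: 3 + 8 = 11.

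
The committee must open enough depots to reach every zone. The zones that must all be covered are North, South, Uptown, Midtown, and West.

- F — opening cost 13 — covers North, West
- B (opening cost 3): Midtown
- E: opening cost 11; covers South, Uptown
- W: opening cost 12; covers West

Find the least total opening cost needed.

27

This is a weighted set-cover instance.
Choose F, B, and E: together they cover North, South, Uptown, Midtown, West — every zone.
Total opening cost: 13 + 3 + 11 = 27.
No cover costs less than 27.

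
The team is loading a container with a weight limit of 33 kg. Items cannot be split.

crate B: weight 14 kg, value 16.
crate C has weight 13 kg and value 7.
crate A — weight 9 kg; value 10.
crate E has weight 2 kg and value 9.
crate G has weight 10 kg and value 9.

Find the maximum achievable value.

35

This is a 0-1 knapsack instance.
Allowing fractional choices, the relaxed optimum would be about 42.2, but items are indivisible.
crate B + crate E + crate G: weight 14 + 2 + 10 = 26 ≤ 33, value 16 + 9 + 9 = 34.
crate B + crate A + crate E: weight 14 + 9 + 2 = 25 ≤ 33, value 16 + 10 + 9 = 35.
crate B + crate A + crate G: weight 14 + 9 + 10 = 33 ≤ 33, value 16 + 10 + 9 = 35.
The maximum value is 35; one optimal choice is crate B, crate A, and crate E.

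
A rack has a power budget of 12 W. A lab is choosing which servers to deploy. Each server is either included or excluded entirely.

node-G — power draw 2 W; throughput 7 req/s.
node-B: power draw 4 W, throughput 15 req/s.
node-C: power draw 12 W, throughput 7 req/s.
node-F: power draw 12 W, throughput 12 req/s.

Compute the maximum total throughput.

Take node-G and node-B: power draw 2 + 4 = 6 ≤ 12, throughput 7 + 15 = 22.
No other feasible combination does better.

22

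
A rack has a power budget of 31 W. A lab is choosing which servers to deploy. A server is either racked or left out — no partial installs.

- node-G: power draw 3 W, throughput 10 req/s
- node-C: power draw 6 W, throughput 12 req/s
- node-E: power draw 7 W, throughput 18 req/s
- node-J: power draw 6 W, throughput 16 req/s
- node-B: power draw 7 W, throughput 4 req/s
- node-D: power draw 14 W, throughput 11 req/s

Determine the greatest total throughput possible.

60

Treat it as a binary knapsack problem.
Take node-G, node-C, node-E, node-J, and node-B: power draw 3 + 6 + 7 + 6 + 7 = 29 ≤ 31, throughput 10 + 12 + 18 + 16 + 4 = 60.
No other feasible combination does better.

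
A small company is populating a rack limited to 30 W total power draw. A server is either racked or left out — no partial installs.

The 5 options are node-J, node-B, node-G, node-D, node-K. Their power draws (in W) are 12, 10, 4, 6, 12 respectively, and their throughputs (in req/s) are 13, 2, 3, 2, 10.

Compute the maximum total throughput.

Take node-J, node-G, and node-K: power draw 12 + 4 + 12 = 28 ≤ 30, throughput 13 + 3 + 10 = 26.
No other feasible combination does better.

26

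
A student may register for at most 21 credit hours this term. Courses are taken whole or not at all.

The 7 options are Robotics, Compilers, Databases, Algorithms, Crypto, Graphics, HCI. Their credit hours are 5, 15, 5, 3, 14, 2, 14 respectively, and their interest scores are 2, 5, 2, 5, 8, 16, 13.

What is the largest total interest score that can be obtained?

Allowing fractional choices, the relaxed optimum would be about 35.1, but courses are indivisible.
Algorithms + Graphics + HCI: credit hours 3 + 2 + 14 = 19 ≤ 21, interest score 5 + 16 + 13 = 34.
Robotics + Graphics + HCI: credit hours 5 + 2 + 14 = 21 ≤ 21, interest score 2 + 16 + 13 = 31.
Databases + Graphics + HCI: credit hours 5 + 2 + 14 = 21 ≤ 21, interest score 2 + 16 + 13 = 31.
Best is Algorithms, Graphics, and HCI with total interest score 34.

34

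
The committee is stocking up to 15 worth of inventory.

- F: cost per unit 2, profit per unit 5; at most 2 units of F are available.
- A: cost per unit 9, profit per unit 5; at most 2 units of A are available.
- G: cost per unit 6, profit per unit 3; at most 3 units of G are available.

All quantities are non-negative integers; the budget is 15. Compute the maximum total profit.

15

This is a bounded integer knapsack.
2×F and 1×G: cost 10 ≤ 15, profit 2·5 + 1·3 = 13.
2×F and 1×A: cost 13 ≤ 15, profit 2·5 + 1·5 = 15.
Best is 15.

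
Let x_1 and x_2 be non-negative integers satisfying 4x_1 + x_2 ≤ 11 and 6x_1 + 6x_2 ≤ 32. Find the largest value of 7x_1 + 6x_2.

32

The continuous relaxation peaks at (1.89, 3.44) with value 33.89; rounding to a feasible lattice point costs some objective.
(x_1,x_2)=(2,3): 4·2+1·3=11≤11, 6·2+6·3=30≤32, objective 32.
(x_1,x_2)=(1,4): 4·1+1·4=8≤11, 6·1+6·4=30≤32, objective 31.
No feasible integer point exceeds 32.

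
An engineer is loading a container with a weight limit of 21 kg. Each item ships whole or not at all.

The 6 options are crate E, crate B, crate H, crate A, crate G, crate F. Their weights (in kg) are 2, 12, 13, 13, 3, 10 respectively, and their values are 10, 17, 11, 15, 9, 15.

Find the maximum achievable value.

36

This is a 0-1 knapsack instance.
Allowing fractional choices, the relaxed optimum would be about 42.5, but items are indivisible.
crate E + crate B + crate G: weight 2 + 12 + 3 = 17 ≤ 21, value 10 + 17 + 9 = 36.
crate E + crate G + crate F: weight 2 + 3 + 10 = 15 ≤ 21, value 10 + 9 + 15 = 34.
Best is crate E, crate B, and crate G with total value 36.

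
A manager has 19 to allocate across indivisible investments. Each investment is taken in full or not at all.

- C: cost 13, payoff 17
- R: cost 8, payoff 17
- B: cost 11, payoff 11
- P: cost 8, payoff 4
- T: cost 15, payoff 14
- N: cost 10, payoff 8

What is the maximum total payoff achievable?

28

R + P: cost 8 + 8 = 16 ≤ 19, payoff 17 + 4 = 21.
R + B: cost 8 + 11 = 19 ≤ 19, payoff 17 + 11 = 28.
R + N: cost 8 + 10 = 18 ≤ 19, payoff 17 + 8 = 25.
Best is R and B with total payoff 28.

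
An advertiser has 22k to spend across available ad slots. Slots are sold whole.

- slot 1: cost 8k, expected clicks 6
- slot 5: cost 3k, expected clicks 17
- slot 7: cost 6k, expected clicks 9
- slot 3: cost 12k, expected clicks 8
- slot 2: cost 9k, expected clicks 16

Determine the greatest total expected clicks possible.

42

This is a 0-1 knapsack instance.
Allowing fractional choices, the relaxed optimum would be about 45.0, but ad slots are indivisible.
slot 5 + slot 7 + slot 2: cost 3 + 6 + 9 = 18 ≤ 22, expected clicks 17 + 9 + 16 = 42.
slot 1 + slot 5 + slot 2: cost 8 + 3 + 9 = 20 ≤ 22, expected clicks 6 + 17 + 16 = 39.
Best is slot 5, slot 7, and slot 2 with total expected clicks 42.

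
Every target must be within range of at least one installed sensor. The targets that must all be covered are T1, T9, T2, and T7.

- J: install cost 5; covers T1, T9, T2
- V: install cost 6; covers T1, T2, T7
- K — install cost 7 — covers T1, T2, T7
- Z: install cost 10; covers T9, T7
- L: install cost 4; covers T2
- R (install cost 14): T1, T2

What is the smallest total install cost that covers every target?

11

Choose J and V: together they cover T1, T9, T2, T7 — every target.
Total install cost: 5 + 6 = 11.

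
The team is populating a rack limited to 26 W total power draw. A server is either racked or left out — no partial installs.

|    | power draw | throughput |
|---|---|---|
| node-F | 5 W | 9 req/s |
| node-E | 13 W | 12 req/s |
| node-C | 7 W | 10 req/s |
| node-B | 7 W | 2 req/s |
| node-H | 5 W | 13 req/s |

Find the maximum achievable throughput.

35

Treat it as a binary knapsack problem.
node-F + node-E + node-H: power draw 5 + 13 + 5 = 23 ≤ 26, throughput 9 + 12 + 13 = 34.
node-F + node-C + node-B + node-H: power draw 5 + 7 + 7 + 5 = 24 ≤ 26, throughput 9 + 10 + 2 + 13 = 34.
node-E + node-C + node-H: power draw 13 + 7 + 5 = 25 ≤ 26, throughput 12 + 10 + 13 = 35.
Best is node-E, node-C, and node-H with total throughput 35.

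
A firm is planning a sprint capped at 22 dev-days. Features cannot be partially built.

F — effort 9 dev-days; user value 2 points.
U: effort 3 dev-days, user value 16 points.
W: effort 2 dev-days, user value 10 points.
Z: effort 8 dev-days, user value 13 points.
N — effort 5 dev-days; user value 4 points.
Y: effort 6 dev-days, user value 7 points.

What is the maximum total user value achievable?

Take U, W, Z, and Y: effort 3 + 2 + 8 + 6 = 19 ≤ 22, user value 16 + 10 + 13 + 7 = 46.
No other feasible combination does better.

46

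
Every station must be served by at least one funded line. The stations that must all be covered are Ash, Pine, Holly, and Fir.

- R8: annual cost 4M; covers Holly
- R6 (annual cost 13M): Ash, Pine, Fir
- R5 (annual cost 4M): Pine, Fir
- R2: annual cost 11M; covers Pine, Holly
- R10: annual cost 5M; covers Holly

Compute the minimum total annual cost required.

17

Choose R8 and R6: together they cover Ash, Pine, Holly, Fir — every station.
Total annual cost: 4 + 13 = 17.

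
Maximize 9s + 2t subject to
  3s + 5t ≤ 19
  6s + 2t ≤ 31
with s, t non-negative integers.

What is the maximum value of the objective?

45

(s,t)=(5,0): 3·5+5·0=15≤19, 6·5+2·0=30≤31, objective 45.
(s,t)=(4,1): 3·4+5·1=17≤19, 6·4+2·1=26≤31, objective 38.
(s,t)=(4,0): 3·4+5·0=12≤19, 6·4+2·0=24≤31, objective 36.
No feasible integer point exceeds 45.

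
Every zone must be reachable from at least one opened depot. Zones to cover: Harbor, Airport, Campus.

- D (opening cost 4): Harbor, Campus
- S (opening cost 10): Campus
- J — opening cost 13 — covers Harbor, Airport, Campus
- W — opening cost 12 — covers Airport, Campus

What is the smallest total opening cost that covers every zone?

This is an integer covering problem.
The greedy cost-per-new-zone heuristic would pick D and W for 16, but a cheaper cover exists.
J alone covers Harbor, Airport, Campus — every zone.
Total opening cost: 13.
No cover costs less than 13.

13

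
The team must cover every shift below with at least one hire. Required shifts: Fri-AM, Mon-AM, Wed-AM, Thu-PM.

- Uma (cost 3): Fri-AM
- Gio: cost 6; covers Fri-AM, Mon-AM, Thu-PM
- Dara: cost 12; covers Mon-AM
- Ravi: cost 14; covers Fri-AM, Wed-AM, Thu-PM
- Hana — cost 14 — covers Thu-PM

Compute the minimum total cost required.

20

Choose Gio and Ravi: together they cover Fri-AM, Mon-AM, Wed-AM, Thu-PM — every shift.
Total cost: 6 + 14 = 20.
No cover costs less than 20.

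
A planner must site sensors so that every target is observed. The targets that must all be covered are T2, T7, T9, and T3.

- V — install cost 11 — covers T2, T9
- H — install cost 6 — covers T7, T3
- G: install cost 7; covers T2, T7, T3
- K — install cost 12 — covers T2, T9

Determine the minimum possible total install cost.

The greedy cost-per-new-target heuristic would pick G and V for 18, but a cheaper cover exists.
Choose V and H: together they cover T2, T7, T9, T3 — every target.
Total install cost: 11 + 6 = 17.
No cover costs less than 17.

17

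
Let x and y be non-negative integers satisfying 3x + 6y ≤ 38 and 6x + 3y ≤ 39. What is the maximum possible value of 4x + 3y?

(x,y)=(5,3): 3·5+6·3=33≤38, 6·5+3·3=39≤39, objective 29.
(x,y)=(4,4): 3·4+6·4=36≤38, 6·4+3·4=36≤39, objective 28.
(x,y)=(5,2): 3·5+6·2=27≤38, 6·5+3·2=36≤39, objective 26.
(x,y)=(4,3): 3·4+6·3=30≤38, 6·4+3·3=33≤39, objective 25.
The best lattice point is (5,3), giving 29.

29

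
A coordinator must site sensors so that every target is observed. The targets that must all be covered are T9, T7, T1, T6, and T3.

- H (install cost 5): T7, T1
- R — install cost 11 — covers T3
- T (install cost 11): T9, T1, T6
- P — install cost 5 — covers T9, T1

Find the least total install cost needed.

This is an integer covering problem.
Choose H, R, and T: together they cover T9, T7, T1, T6, T3 — every target.
Total install cost: 5 + 11 + 11 = 27.

27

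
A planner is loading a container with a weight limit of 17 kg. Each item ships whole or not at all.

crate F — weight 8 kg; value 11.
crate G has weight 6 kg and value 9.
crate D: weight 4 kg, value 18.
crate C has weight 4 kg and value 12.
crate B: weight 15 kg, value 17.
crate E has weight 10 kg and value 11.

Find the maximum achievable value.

crate F + crate D + crate C: weight 8 + 4 + 4 = 16 ≤ 17, value 11 + 18 + 12 = 41.
crate D + crate C: weight 4 + 4 = 8 ≤ 17, value 18 + 12 = 30.
crate G + crate D + crate C: weight 6 + 4 + 4 = 14 ≤ 17, value 9 + 18 + 12 = 39.
Best is crate F, crate D, and crate C with total value 41.

41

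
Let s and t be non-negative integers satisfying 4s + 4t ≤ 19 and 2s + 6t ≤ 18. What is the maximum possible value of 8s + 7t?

32

The continuous relaxation peaks at (4.75, 0) with value 38.00; rounding to a feasible lattice point costs some objective.
(s,t)=(4,0): 4·4+4·0=16≤19, 2·4+6·0=8≤18, objective 32.
(s,t)=(3,1): 4·3+4·1=16≤19, 2·3+6·1=12≤18, objective 31.
(s,t)=(3,0): 4·3+4·0=12≤19, 2·3+6·0=6≤18, objective 24.
No feasible integer point exceeds 32.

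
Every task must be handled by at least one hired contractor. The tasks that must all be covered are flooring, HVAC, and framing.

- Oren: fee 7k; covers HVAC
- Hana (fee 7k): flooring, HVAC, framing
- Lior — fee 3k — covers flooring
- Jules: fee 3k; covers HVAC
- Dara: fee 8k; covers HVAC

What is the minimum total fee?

7

Hana alone covers flooring, HVAC, framing — every task.
Total fee: 7.
No cover costs less than 7.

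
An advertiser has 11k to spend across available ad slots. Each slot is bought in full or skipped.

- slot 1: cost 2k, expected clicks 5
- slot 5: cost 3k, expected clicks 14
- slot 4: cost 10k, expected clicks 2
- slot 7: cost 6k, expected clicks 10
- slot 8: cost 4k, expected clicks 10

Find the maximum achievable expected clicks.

Take slot 1, slot 5, and slot 8: cost 2 + 3 + 4 = 9 ≤ 11, expected clicks 5 + 14 + 10 = 29.
No feasible combination exceeds this.

29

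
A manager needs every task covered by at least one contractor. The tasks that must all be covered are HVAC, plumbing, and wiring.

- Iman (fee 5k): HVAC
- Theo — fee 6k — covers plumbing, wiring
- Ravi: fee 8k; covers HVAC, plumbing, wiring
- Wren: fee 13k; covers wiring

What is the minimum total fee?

8

Ravi alone covers HVAC, plumbing, wiring — every task.
Total fee: 8.
No cover costs less than 8.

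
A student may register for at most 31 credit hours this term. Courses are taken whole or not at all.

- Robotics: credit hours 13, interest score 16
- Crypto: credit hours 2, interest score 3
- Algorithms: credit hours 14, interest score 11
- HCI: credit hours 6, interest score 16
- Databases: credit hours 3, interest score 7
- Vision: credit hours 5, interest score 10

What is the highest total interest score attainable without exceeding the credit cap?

Allowing fractional choices, the relaxed optimum would be about 53.6, but courses are indivisible.
Crypto + Algorithms + HCI + Databases + Vision: credit hours 2 + 14 + 6 + 3 + 5 = 30 ≤ 31, interest score 3 + 11 + 16 + 7 + 10 = 47.
Robotics + HCI + Databases + Vision: credit hours 13 + 6 + 3 + 5 = 27 ≤ 31, interest score 16 + 16 + 7 + 10 = 49.
Robotics + Crypto + HCI + Databases + Vision: credit hours 13 + 2 + 6 + 3 + 5 = 29 ≤ 31, interest score 16 + 3 + 16 + 7 + 10 = 52.
Best is Robotics, Crypto, HCI, Databases, and Vision with total interest score 52.

52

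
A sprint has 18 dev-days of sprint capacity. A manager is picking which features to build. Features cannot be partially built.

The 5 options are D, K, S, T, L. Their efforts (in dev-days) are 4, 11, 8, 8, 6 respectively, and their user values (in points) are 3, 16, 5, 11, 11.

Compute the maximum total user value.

27

D + T + L: effort 4 + 8 + 6 = 18 ≤ 18, user value 3 + 11 + 11 = 25.
K + L: effort 11 + 6 = 17 ≤ 18, user value 16 + 11 = 27.
Best is K and L with total user value 27.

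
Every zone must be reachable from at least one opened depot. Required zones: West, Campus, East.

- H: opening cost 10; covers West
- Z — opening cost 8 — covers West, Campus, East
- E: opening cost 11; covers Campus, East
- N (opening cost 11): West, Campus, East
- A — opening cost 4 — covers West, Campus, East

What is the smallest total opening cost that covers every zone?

A alone covers West, Campus, East — every zone.
Total opening cost: 4.
No cover costs less than 4.

4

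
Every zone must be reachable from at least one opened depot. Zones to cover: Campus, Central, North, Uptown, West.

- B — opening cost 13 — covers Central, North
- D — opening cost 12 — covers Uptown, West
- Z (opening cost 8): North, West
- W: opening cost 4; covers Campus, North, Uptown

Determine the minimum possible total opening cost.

Choose B, Z, and W: together they cover Campus, Central, North, Uptown, West — every zone.
Total opening cost: 13 + 8 + 4 = 25.

25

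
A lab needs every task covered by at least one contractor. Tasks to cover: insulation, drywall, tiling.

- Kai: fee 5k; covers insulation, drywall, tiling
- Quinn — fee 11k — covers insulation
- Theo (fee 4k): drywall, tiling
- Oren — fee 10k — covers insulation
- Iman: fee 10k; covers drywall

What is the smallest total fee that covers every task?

Kai alone covers insulation, drywall, tiling — every task.
Total fee: 5.

5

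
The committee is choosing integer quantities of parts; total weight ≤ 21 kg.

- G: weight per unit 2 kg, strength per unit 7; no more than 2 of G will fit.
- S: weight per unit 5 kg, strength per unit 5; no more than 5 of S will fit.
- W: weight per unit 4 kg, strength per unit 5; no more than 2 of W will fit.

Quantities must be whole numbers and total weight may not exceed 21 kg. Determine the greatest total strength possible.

29

This is a bounded integer knapsack.
2×G, 1×S, and 2×W: weight 17 ≤ 21, strength 2·7 + 1·5 + 2·5 = 29.
2×G, 2×S, and 1×W: weight 18 ≤ 21, strength 2·7 + 2·5 + 1·5 = 29.
Best is 29.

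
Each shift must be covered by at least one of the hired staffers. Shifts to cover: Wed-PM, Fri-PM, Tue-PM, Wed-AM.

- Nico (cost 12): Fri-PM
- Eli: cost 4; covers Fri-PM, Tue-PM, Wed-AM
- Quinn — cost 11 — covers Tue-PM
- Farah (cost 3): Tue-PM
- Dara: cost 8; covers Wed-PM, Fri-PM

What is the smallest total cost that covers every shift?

12

This is an integer covering problem.
Choose Eli and Dara: together they cover Wed-PM, Fri-PM, Tue-PM, Wed-AM — every shift.
Total cost: 4 + 8 = 12.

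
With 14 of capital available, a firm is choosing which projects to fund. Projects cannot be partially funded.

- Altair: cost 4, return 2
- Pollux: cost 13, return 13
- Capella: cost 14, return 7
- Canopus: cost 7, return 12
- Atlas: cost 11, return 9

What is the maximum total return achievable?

14

Take Altair and Canopus: cost 4 + 7 = 11 ≤ 14, return 2 + 12 = 14.
No other feasible combination does better.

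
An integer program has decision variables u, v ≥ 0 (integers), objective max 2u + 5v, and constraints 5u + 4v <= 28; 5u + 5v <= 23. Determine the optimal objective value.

(u,v)=(0,4): 5·0+4·4=16≤28, 5·0+5·4=20≤23, objective 20.
(u,v)=(1,3): 5·1+4·3=17≤28, 5·1+5·3=20≤23, objective 17.
(u,v)=(0,3): 5·0+4·3=12≤28, 5·0+5·3=15≤23, objective 15.
No feasible integer point exceeds 20.

20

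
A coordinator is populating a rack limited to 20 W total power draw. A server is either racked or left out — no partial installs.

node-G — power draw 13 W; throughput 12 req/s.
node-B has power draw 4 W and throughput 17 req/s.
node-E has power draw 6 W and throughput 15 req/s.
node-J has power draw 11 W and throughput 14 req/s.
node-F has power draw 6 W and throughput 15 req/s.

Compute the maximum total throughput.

47

Allowing fractional choices, the relaxed optimum would be about 52.1, but servers are indivisible.
node-B + node-F: power draw 4 + 6 = 10 ≤ 20, throughput 17 + 15 = 32.
node-B + node-E + node-F: power draw 4 + 6 + 6 = 16 ≤ 20, throughput 17 + 15 + 15 = 47.
node-B + node-E: power draw 4 + 6 = 10 ≤ 20, throughput 17 + 15 = 32.
Best is node-B, node-E, and node-F with total throughput 47.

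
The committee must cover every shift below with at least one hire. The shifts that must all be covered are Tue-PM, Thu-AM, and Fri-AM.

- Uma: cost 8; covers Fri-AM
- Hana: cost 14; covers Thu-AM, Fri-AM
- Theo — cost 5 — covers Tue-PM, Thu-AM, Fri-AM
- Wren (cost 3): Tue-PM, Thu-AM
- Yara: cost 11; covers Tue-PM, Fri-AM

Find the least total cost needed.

5

This is an integer covering problem.
The greedy cost-per-new-shift heuristic would pick Wren and Theo for 8, but a cheaper cover exists.
Theo alone covers Tue-PM, Thu-AM, Fri-AM — every shift.
Total cost: 5.
No cover costs less than 5.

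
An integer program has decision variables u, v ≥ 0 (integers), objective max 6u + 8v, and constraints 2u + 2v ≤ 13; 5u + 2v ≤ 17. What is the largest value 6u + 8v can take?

48

The continuous relaxation peaks at (0, 6.5) with value 52.00; rounding to a feasible lattice point costs some objective.
(u,v)=(0,6): 2·0+2·6=12≤13, 5·0+2·6=12≤17, objective 48.
(u,v)=(1,5): 2·1+2·5=12≤13, 5·1+2·5=15≤17, objective 46.
(u,v)=(0,5): 2·0+2·5=10≤13, 5·0+2·5=10≤17, objective 40.
The best lattice point is (0,6), giving 48.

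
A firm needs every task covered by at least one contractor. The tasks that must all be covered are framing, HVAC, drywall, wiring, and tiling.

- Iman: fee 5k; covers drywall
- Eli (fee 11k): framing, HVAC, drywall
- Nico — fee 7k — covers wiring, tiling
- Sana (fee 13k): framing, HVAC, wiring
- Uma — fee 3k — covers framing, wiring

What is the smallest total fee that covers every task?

18

The greedy cost-per-new-task heuristic would pick Uma, Iman, Nico, and Eli for 26, but a cheaper cover exists.
Choose Eli and Nico: together they cover framing, HVAC, drywall, wiring, tiling — every task.
Total fee: 11 + 7 = 18.
No cover costs less than 18.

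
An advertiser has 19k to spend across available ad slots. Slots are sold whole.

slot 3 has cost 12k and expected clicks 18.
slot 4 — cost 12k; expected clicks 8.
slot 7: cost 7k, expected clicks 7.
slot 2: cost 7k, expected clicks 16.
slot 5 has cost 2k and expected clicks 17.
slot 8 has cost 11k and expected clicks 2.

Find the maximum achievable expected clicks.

40

Treat it as a binary knapsack problem.
Allowing fractional choices, the relaxed optimum would be about 48.0, but ad slots are indivisible.
slot 3 + slot 2: cost 12 + 7 = 19 ≤ 19, expected clicks 18 + 16 = 34.
slot 7 + slot 2 + slot 5: cost 7 + 7 + 2 = 16 ≤ 19, expected clicks 7 + 16 + 17 = 40.
slot 3 + slot 5: cost 12 + 2 = 14 ≤ 19, expected clicks 18 + 17 = 35.
Best is slot 7, slot 2, and slot 5 with total expected clicks 40.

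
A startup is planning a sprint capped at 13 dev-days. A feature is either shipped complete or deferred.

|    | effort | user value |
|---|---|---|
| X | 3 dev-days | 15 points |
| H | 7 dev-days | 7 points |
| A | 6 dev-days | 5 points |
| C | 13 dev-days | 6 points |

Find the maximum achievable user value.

Allowing fractional choices, the relaxed optimum would be about 24.5, but features are indivisible.
X + A: effort 3 + 6 = 9 ≤ 13, user value 15 + 5 = 20.
X: effort 3 ≤ 13, user value 15.
X + H: effort 3 + 7 = 10 ≤ 13, user value 15 + 7 = 22.
Best is X and H with total user value 22.

22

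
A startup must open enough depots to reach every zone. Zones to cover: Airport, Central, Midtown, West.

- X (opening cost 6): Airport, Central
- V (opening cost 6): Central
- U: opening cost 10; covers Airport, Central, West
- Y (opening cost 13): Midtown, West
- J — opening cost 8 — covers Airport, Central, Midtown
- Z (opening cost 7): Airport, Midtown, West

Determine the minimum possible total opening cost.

This is a weighted set-cover instance.
Choose X and Z: together they cover Airport, Central, Midtown, West — every zone.
Total opening cost: 6 + 7 = 13.
No cover costs less than 13.

13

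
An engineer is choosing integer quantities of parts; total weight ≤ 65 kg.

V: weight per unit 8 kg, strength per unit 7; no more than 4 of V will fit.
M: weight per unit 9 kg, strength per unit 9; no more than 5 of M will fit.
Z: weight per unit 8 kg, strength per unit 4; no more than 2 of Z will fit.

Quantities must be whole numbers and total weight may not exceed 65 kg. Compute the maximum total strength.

This is a bounded integer knapsack.
M has the best ratio (9/9); taking only M gives at most 5×9 = 45 (stopped by the supply cap of 5).
Mixing does better — 2×V and 5×M: weight 61 ≤ 65, strength 2·7 + 5·9 = 59.

59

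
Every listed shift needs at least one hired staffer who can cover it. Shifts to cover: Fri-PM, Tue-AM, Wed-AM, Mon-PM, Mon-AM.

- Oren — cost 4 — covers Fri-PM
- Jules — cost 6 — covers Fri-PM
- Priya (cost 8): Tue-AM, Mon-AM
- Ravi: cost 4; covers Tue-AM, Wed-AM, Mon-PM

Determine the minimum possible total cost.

Choose Oren, Priya, and Ravi: together they cover Fri-PM, Tue-AM, Wed-AM, Mon-PM, Mon-AM — every shift.
Total cost: 4 + 8 + 4 = 16.

16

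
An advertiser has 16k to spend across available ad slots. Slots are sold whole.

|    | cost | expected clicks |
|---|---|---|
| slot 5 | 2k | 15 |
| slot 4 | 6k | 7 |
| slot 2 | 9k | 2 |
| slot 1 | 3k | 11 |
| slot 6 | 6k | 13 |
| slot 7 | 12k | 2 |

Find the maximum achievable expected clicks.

slot 5 + slot 1 + slot 6: cost 2 + 3 + 6 = 11 ≤ 16, expected clicks 15 + 11 + 13 = 39.
slot 5 + slot 4 + slot 6: cost 2 + 6 + 6 = 14 ≤ 16, expected clicks 15 + 7 + 13 = 35.
Best is slot 5, slot 1, and slot 6 with total expected clicks 39.

39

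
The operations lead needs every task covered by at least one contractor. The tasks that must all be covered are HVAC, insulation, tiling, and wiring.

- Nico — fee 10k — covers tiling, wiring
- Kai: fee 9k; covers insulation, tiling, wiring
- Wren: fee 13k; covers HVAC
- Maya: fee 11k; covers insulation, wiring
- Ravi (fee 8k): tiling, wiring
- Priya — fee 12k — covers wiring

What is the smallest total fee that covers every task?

22

Choose Kai and Wren: together they cover HVAC, insulation, tiling, wiring — every task.
Total fee: 9 + 13 = 22.
No cover costs less than 22.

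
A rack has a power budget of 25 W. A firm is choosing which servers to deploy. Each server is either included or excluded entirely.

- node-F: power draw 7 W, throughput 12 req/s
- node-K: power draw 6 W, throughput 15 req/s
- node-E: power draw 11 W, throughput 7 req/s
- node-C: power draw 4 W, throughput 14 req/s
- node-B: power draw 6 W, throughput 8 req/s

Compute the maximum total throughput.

This is an integer program with binary decision variables.
Allowing fractional choices, the relaxed optimum would be about 50.3, but servers are indivisible.
node-F + node-K + node-C: power draw 7 + 6 + 4 = 17 ≤ 25, throughput 12 + 15 + 14 = 41.
node-K + node-C + node-B: power draw 6 + 4 + 6 = 16 ≤ 25, throughput 15 + 14 + 8 = 37.
node-F + node-K + node-C + node-B: power draw 7 + 6 + 4 + 6 = 23 ≤ 25, throughput 12 + 15 + 14 + 8 = 49.
Best is node-F, node-K, node-C, and node-B with total throughput 49.

49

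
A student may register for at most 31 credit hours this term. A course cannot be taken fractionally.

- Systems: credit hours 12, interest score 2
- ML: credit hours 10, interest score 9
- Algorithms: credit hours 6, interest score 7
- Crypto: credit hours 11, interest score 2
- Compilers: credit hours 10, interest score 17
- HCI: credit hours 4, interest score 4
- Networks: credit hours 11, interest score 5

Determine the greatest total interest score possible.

37

Allowing fractional choices, the relaxed optimum would be about 37.5, but courses are indivisible.
Algorithms + Compilers + HCI + Networks: credit hours 6 + 10 + 4 + 11 = 31 ≤ 31, interest score 7 + 17 + 4 + 5 = 33.
ML + Algorithms + Compilers: credit hours 10 + 6 + 10 = 26 ≤ 31, interest score 9 + 7 + 17 = 33.
ML + Algorithms + Compilers + HCI: credit hours 10 + 6 + 10 + 4 = 30 ≤ 31, interest score 9 + 7 + 17 + 4 = 37.
Best is ML, Algorithms, Compilers, and HCI with total interest score 37.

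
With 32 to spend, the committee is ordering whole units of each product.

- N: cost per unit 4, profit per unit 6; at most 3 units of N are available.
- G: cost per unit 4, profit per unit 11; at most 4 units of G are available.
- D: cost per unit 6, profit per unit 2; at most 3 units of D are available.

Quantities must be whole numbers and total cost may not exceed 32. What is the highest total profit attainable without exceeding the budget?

This is a bounded integer knapsack.
Take 3×N and 4×G: cost 28 ≤ 32, profit 3·6 + 4·11 = 62.
G has the best ratio (11/4) and is taken to its limit of 4; remaining capacity is filled optimally with the others.

62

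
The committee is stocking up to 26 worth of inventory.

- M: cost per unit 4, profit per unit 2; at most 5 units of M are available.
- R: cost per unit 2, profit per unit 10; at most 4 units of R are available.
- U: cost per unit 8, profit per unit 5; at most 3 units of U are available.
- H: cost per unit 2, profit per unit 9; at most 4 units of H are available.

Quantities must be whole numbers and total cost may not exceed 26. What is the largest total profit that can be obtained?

81

This is a bounded integer knapsack.
Take 4×R, 1×U, and 4×H: cost 24 ≤ 26, profit 4·10 + 1·5 + 4·9 = 81.
R has the best ratio (10/2) and is taken to its limit of 4; remaining capacity is filled optimally with the others.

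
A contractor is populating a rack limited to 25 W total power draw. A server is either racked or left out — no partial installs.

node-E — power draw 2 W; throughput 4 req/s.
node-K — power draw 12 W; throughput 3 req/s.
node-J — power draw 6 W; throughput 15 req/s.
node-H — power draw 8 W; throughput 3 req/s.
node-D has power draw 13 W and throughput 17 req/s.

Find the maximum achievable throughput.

Allowing fractional choices, the relaxed optimum would be about 37.5, but servers are indivisible.
node-E + node-H + node-D: power draw 2 + 8 + 13 = 23 ≤ 25, throughput 4 + 3 + 17 = 24.
node-J + node-D: power draw 6 + 13 = 19 ≤ 25, throughput 15 + 17 = 32.
node-E + node-J + node-D: power draw 2 + 6 + 13 = 21 ≤ 25, throughput 4 + 15 + 17 = 36.
Best is node-E, node-J, and node-D with total throughput 36.

36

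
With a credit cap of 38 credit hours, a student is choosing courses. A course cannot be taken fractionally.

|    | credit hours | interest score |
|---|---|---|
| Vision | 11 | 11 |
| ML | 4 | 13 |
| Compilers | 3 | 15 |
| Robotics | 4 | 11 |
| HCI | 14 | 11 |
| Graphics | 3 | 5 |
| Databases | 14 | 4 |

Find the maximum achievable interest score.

61

Allowing fractional choices, the relaxed optimum would be about 65.2, but courses are indivisible.
Vision + ML + Compilers + Robotics + Graphics: credit hours 11 + 4 + 3 + 4 + 3 = 25 ≤ 38, interest score 11 + 13 + 15 + 11 + 5 = 55.
Vision + ML + Compilers + Robotics + HCI: credit hours 11 + 4 + 3 + 4 + 14 = 36 ≤ 38, interest score 11 + 13 + 15 + 11 + 11 = 61.
ML + Compilers + Robotics + HCI + Graphics: credit hours 4 + 3 + 4 + 14 + 3 = 28 ≤ 38, interest score 13 + 15 + 11 + 11 + 5 = 55.
Best is Vision, ML, Compilers, Robotics, and HCI with total interest score 61.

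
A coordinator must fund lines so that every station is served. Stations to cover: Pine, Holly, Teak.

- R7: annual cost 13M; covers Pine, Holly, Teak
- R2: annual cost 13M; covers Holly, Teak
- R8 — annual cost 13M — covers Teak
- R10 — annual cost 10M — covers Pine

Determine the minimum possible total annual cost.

13

R7 alone covers Pine, Holly, Teak — every station.
Total annual cost: 13.
No cover costs less than 13.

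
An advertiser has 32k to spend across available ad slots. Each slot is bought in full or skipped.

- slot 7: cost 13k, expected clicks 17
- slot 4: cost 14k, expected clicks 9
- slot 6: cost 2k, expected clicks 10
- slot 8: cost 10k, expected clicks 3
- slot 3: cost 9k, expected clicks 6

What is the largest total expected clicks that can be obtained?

36

Treat it as a binary knapsack problem.
Take slot 7, slot 4, and slot 6: cost 13 + 14 + 2 = 29 ≤ 32, expected clicks 17 + 9 + 10 = 36.
No other feasible combination does better.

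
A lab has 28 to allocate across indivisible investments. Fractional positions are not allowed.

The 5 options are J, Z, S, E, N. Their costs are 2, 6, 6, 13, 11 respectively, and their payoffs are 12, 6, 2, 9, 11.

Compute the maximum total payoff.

32

Take J, E, and N: cost 2 + 13 + 11 = 26 ≤ 28, payoff 12 + 9 + 11 = 32.
No other feasible combination does better.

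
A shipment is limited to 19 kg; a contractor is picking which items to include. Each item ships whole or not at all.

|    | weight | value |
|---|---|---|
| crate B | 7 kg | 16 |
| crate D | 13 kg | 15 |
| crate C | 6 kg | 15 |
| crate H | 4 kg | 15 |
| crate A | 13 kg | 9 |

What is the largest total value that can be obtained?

Take crate B, crate C, and crate H: weight 7 + 6 + 4 = 17 ≤ 19, value 16 + 15 + 15 = 46.
No other feasible combination does better.

46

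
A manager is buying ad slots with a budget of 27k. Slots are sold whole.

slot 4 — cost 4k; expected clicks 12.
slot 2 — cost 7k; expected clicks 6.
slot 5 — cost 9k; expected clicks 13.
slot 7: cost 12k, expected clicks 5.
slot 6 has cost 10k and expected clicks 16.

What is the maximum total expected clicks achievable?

41

Take slot 4, slot 5, and slot 6: cost 4 + 9 + 10 = 23 ≤ 27, expected clicks 12 + 13 + 16 = 41.
No other feasible combination does better.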